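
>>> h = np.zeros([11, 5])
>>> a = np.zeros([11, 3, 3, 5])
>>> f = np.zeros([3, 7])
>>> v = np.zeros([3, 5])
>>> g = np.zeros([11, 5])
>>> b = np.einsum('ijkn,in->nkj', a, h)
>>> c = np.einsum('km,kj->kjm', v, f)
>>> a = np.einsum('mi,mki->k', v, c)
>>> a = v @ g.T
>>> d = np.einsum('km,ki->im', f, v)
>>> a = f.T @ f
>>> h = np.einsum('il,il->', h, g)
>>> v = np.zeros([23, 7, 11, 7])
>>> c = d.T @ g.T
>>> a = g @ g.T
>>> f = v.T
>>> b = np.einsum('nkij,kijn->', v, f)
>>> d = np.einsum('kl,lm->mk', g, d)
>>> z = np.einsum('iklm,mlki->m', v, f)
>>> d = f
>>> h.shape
()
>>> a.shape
(11, 11)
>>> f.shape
(7, 11, 7, 23)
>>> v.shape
(23, 7, 11, 7)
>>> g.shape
(11, 5)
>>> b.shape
()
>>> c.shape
(7, 11)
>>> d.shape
(7, 11, 7, 23)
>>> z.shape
(7,)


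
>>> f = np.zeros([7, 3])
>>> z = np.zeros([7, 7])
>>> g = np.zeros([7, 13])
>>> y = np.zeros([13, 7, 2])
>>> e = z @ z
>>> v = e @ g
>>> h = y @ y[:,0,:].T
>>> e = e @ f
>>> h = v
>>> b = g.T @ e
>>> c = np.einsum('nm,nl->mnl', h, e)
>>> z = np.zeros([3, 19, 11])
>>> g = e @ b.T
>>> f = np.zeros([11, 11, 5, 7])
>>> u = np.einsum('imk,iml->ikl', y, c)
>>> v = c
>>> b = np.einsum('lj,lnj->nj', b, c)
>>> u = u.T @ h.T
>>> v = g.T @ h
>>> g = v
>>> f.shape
(11, 11, 5, 7)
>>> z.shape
(3, 19, 11)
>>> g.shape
(13, 13)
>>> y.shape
(13, 7, 2)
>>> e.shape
(7, 3)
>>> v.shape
(13, 13)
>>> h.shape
(7, 13)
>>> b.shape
(7, 3)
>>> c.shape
(13, 7, 3)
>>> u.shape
(3, 2, 7)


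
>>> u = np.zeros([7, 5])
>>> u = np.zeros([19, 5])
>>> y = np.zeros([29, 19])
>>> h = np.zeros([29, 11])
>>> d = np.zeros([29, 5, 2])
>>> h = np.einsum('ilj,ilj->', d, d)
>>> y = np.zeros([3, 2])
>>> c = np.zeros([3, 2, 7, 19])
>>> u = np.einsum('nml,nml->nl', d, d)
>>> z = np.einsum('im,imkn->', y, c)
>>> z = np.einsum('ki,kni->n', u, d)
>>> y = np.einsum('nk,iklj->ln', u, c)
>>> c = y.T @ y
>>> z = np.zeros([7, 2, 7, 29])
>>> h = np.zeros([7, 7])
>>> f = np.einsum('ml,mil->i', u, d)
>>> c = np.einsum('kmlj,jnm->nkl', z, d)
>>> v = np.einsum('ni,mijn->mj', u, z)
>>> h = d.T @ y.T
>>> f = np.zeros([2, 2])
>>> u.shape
(29, 2)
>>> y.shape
(7, 29)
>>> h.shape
(2, 5, 7)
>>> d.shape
(29, 5, 2)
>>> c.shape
(5, 7, 7)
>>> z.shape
(7, 2, 7, 29)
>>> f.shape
(2, 2)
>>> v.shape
(7, 7)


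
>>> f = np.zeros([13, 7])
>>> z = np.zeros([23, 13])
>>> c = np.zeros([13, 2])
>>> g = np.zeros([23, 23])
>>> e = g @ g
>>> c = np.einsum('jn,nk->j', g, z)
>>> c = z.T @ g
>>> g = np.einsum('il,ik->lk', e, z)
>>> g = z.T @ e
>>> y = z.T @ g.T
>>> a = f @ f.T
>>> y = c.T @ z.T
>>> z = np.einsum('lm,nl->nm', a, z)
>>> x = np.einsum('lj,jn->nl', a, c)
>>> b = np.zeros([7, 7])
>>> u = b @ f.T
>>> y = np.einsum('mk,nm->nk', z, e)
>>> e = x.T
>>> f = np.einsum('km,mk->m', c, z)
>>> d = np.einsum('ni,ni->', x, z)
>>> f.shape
(23,)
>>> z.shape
(23, 13)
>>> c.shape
(13, 23)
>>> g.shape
(13, 23)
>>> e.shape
(13, 23)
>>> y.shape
(23, 13)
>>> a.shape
(13, 13)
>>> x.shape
(23, 13)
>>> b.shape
(7, 7)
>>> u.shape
(7, 13)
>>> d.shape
()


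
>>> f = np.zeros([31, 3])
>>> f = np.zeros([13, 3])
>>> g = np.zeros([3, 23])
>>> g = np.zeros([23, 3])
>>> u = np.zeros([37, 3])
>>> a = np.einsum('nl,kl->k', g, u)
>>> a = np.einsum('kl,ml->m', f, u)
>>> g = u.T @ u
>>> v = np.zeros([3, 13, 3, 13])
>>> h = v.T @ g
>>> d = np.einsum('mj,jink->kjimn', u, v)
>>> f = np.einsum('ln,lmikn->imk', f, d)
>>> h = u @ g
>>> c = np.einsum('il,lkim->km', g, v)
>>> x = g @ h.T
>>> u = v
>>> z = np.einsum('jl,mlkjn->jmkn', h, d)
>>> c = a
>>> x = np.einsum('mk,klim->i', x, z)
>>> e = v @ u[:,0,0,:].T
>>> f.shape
(13, 3, 37)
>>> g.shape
(3, 3)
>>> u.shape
(3, 13, 3, 13)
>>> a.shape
(37,)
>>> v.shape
(3, 13, 3, 13)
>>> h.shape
(37, 3)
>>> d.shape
(13, 3, 13, 37, 3)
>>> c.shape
(37,)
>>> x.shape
(13,)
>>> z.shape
(37, 13, 13, 3)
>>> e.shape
(3, 13, 3, 3)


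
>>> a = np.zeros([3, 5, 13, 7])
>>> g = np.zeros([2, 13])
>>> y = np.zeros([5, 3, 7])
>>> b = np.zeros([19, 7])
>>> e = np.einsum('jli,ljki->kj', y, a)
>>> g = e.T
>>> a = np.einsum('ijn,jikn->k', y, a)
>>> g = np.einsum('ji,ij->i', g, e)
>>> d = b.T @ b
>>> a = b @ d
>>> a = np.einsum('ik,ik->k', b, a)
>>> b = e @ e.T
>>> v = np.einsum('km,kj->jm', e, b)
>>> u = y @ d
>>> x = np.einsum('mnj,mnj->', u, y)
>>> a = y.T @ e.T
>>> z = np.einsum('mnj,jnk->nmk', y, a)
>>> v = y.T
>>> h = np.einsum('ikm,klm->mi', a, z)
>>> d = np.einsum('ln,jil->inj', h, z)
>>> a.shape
(7, 3, 13)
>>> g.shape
(13,)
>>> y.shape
(5, 3, 7)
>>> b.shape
(13, 13)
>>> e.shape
(13, 5)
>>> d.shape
(5, 7, 3)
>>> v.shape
(7, 3, 5)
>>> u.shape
(5, 3, 7)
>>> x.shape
()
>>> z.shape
(3, 5, 13)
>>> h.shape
(13, 7)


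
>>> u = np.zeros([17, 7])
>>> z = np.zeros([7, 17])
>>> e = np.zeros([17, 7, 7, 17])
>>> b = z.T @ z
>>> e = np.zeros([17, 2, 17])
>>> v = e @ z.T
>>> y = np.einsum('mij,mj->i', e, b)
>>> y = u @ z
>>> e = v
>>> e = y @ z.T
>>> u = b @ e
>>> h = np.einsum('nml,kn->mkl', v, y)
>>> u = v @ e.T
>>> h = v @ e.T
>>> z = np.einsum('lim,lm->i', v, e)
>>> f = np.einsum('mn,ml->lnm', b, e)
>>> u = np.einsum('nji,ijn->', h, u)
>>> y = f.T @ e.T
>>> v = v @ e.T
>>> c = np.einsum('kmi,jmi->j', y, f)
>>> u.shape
()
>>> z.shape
(2,)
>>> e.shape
(17, 7)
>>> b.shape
(17, 17)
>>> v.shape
(17, 2, 17)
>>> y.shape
(17, 17, 17)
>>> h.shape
(17, 2, 17)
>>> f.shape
(7, 17, 17)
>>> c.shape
(7,)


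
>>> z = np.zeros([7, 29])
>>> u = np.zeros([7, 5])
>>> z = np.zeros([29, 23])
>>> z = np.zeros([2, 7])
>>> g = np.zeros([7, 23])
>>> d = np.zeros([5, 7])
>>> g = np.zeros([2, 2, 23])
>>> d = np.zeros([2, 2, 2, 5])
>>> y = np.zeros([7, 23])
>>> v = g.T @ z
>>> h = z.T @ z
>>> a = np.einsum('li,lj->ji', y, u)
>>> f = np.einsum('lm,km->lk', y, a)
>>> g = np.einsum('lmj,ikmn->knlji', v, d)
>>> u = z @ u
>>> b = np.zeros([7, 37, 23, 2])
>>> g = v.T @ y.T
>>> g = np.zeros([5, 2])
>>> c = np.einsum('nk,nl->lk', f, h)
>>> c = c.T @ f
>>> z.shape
(2, 7)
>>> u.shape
(2, 5)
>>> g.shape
(5, 2)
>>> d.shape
(2, 2, 2, 5)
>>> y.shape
(7, 23)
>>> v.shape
(23, 2, 7)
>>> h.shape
(7, 7)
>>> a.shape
(5, 23)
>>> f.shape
(7, 5)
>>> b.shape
(7, 37, 23, 2)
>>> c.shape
(5, 5)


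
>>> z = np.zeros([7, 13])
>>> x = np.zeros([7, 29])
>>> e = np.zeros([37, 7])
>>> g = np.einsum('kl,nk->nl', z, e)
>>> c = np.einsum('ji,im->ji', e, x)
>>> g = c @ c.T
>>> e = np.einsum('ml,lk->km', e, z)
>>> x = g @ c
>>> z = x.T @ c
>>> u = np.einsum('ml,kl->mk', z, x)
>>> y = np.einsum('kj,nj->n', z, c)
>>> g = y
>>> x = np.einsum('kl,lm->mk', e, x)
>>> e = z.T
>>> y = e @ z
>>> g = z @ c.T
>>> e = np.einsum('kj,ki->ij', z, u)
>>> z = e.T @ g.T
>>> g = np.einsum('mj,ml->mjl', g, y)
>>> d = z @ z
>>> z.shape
(7, 7)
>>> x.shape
(7, 13)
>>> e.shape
(37, 7)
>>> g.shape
(7, 37, 7)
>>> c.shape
(37, 7)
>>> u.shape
(7, 37)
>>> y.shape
(7, 7)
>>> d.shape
(7, 7)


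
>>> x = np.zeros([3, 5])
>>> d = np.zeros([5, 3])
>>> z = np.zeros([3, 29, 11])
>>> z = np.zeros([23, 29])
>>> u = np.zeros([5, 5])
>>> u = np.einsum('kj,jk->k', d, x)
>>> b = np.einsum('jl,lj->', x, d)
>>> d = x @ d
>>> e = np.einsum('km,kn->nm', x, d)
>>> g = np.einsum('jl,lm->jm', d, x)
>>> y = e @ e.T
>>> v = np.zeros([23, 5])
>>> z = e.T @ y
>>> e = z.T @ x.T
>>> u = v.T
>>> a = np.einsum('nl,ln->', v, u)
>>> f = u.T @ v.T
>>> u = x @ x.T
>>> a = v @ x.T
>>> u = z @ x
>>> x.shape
(3, 5)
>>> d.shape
(3, 3)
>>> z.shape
(5, 3)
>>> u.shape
(5, 5)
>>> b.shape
()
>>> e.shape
(3, 3)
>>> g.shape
(3, 5)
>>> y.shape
(3, 3)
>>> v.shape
(23, 5)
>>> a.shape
(23, 3)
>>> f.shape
(23, 23)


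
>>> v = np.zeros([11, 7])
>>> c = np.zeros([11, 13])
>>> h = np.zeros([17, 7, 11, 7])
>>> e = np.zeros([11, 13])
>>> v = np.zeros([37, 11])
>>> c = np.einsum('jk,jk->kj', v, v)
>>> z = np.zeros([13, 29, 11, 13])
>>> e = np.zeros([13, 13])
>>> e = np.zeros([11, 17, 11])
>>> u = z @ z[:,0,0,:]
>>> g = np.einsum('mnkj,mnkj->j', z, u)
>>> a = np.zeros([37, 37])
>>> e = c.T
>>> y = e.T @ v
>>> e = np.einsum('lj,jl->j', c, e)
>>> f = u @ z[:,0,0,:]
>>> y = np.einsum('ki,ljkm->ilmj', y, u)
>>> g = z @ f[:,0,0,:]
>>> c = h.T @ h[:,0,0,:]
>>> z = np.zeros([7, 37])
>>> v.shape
(37, 11)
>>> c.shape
(7, 11, 7, 7)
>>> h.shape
(17, 7, 11, 7)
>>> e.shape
(37,)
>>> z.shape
(7, 37)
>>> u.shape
(13, 29, 11, 13)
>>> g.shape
(13, 29, 11, 13)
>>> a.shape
(37, 37)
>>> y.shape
(11, 13, 13, 29)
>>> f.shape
(13, 29, 11, 13)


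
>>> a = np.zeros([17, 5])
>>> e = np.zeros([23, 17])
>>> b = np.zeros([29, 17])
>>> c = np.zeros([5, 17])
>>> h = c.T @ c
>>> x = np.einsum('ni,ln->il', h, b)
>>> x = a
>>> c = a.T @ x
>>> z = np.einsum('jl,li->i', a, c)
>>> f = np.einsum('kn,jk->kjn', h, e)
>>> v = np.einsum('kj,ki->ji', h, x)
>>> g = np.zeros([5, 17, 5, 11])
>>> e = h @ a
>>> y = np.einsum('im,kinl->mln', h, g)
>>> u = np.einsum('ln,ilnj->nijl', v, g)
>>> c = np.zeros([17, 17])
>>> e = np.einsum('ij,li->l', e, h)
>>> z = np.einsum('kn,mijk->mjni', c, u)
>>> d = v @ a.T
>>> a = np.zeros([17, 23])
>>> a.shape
(17, 23)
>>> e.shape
(17,)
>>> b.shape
(29, 17)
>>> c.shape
(17, 17)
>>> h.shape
(17, 17)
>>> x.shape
(17, 5)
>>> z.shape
(5, 11, 17, 5)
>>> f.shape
(17, 23, 17)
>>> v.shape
(17, 5)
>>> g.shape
(5, 17, 5, 11)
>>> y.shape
(17, 11, 5)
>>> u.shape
(5, 5, 11, 17)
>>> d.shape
(17, 17)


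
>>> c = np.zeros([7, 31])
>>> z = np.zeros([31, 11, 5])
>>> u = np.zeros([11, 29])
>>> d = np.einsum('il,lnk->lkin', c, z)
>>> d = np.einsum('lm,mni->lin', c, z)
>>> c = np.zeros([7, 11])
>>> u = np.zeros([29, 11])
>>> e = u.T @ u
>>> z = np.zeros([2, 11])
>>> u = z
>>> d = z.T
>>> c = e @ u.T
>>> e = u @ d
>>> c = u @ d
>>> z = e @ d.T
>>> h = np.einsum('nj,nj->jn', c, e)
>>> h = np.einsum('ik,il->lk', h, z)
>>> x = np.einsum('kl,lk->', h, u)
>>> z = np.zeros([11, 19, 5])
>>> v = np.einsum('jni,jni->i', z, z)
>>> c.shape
(2, 2)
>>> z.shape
(11, 19, 5)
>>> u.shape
(2, 11)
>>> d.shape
(11, 2)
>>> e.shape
(2, 2)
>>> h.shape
(11, 2)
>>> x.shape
()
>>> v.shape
(5,)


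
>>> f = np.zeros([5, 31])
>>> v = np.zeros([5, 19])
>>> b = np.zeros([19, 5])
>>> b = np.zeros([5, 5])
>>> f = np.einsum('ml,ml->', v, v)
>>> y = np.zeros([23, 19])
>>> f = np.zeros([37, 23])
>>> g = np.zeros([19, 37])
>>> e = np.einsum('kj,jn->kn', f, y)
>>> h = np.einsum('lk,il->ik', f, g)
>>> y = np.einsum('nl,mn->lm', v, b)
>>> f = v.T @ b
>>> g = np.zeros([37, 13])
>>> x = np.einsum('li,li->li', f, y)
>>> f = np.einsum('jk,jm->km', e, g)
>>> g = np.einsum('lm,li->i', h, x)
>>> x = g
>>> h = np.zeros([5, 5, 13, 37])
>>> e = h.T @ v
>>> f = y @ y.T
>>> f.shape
(19, 19)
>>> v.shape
(5, 19)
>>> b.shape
(5, 5)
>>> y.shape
(19, 5)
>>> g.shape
(5,)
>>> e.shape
(37, 13, 5, 19)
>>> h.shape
(5, 5, 13, 37)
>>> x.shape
(5,)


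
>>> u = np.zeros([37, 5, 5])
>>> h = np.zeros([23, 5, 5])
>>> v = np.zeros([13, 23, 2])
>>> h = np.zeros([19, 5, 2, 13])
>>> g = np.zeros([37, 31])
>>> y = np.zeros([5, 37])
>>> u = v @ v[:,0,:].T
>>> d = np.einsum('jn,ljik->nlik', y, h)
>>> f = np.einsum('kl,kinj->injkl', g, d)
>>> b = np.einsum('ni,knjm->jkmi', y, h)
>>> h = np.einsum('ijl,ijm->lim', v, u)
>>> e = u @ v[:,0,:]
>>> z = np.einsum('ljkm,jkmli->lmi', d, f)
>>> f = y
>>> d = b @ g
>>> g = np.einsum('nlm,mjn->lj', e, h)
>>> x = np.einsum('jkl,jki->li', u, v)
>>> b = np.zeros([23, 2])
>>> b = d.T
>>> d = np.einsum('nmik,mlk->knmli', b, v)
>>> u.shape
(13, 23, 13)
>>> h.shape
(2, 13, 13)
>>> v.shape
(13, 23, 2)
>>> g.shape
(23, 13)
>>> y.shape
(5, 37)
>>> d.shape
(2, 31, 13, 23, 19)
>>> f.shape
(5, 37)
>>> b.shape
(31, 13, 19, 2)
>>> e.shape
(13, 23, 2)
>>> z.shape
(37, 13, 31)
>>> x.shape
(13, 2)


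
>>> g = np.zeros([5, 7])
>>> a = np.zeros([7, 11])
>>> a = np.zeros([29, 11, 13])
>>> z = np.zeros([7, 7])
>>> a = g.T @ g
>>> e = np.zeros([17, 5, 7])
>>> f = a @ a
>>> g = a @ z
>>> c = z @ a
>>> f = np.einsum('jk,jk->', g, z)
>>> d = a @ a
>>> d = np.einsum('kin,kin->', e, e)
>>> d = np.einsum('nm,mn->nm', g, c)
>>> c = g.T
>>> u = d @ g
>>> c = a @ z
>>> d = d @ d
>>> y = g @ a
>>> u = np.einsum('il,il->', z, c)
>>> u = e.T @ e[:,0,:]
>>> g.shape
(7, 7)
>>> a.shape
(7, 7)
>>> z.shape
(7, 7)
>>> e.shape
(17, 5, 7)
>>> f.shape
()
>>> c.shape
(7, 7)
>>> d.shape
(7, 7)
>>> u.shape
(7, 5, 7)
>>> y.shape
(7, 7)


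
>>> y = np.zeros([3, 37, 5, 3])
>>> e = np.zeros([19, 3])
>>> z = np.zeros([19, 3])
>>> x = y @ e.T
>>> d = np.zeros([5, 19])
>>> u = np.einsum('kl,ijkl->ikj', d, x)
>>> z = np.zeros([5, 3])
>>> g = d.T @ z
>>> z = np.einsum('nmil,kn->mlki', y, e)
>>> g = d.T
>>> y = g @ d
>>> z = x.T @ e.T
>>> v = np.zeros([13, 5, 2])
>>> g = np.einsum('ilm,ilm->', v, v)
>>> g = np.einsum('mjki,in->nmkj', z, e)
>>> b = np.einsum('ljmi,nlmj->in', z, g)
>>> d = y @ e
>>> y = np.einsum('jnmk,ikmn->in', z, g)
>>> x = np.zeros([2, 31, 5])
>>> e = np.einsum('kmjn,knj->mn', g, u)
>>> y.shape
(3, 5)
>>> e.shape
(19, 5)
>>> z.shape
(19, 5, 37, 19)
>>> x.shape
(2, 31, 5)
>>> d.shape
(19, 3)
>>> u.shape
(3, 5, 37)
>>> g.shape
(3, 19, 37, 5)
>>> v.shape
(13, 5, 2)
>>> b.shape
(19, 3)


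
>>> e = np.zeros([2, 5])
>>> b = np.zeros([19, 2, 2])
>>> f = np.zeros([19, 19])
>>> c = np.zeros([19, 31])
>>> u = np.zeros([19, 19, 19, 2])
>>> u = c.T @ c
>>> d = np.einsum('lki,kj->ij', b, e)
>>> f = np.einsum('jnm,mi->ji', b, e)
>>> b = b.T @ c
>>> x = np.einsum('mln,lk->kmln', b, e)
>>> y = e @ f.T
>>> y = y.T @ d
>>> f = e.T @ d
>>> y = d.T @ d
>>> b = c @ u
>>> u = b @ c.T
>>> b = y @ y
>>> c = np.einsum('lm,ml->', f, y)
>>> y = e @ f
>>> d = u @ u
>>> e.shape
(2, 5)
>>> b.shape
(5, 5)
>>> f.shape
(5, 5)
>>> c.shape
()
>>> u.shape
(19, 19)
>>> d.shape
(19, 19)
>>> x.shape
(5, 2, 2, 31)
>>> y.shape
(2, 5)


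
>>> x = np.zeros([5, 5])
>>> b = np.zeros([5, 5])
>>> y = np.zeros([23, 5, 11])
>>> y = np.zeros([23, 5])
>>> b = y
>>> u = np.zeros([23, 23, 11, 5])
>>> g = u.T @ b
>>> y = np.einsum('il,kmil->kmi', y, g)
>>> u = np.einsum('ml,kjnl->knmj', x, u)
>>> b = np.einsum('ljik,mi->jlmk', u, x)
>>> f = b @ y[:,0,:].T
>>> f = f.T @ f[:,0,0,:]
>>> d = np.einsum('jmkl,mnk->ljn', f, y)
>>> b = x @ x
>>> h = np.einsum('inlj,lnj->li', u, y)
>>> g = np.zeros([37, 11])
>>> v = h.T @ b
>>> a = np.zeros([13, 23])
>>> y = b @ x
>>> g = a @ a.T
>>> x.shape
(5, 5)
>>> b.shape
(5, 5)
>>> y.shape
(5, 5)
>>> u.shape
(23, 11, 5, 23)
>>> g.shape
(13, 13)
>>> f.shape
(5, 5, 23, 5)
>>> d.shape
(5, 5, 11)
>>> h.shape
(5, 23)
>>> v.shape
(23, 5)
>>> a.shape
(13, 23)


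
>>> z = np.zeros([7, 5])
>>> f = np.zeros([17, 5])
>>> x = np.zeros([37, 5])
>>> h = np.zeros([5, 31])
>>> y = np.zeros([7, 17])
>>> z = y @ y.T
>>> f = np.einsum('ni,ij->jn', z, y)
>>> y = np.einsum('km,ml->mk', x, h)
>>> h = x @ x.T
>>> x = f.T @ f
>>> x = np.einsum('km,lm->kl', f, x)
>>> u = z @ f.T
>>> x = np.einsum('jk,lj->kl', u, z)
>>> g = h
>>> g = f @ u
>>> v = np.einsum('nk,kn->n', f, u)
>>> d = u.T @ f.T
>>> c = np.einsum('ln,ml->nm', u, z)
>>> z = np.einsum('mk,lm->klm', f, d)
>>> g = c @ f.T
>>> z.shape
(7, 17, 17)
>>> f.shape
(17, 7)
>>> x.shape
(17, 7)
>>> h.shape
(37, 37)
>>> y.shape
(5, 37)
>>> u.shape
(7, 17)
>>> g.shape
(17, 17)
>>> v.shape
(17,)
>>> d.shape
(17, 17)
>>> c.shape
(17, 7)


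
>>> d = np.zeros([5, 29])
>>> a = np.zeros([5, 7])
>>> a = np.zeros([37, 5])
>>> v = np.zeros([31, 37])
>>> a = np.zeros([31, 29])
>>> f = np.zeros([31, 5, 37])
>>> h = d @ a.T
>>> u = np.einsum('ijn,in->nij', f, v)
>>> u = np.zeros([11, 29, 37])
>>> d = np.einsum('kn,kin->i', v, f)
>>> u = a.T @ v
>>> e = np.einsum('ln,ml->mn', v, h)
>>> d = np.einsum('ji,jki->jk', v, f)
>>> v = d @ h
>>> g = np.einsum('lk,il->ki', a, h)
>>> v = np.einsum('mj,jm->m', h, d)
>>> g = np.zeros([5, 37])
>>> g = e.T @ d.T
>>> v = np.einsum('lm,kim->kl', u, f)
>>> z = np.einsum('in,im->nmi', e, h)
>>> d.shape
(31, 5)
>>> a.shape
(31, 29)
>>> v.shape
(31, 29)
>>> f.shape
(31, 5, 37)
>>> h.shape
(5, 31)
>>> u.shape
(29, 37)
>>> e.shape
(5, 37)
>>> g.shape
(37, 31)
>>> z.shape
(37, 31, 5)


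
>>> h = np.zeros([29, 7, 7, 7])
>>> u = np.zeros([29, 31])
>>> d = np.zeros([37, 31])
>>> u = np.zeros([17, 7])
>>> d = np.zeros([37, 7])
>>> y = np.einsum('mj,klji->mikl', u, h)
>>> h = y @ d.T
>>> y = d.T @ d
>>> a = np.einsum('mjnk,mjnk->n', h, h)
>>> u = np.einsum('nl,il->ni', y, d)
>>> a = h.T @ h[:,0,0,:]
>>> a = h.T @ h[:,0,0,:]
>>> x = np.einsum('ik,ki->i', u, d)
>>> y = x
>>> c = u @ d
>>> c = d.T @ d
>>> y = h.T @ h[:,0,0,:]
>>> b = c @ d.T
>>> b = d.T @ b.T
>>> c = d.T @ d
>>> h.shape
(17, 7, 29, 37)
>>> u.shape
(7, 37)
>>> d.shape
(37, 7)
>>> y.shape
(37, 29, 7, 37)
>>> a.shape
(37, 29, 7, 37)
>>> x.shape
(7,)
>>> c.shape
(7, 7)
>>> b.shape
(7, 7)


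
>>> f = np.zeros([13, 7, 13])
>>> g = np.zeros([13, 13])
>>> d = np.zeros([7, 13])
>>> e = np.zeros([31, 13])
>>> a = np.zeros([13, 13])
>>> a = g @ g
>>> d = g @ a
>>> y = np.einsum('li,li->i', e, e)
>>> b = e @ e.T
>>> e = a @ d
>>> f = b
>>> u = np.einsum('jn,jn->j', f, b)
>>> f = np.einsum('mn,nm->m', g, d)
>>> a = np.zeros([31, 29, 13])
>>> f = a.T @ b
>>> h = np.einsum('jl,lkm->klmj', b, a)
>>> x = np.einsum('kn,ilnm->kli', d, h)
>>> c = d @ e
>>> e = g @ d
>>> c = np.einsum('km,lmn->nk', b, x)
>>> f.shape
(13, 29, 31)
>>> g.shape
(13, 13)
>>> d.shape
(13, 13)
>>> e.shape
(13, 13)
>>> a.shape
(31, 29, 13)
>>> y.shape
(13,)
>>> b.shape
(31, 31)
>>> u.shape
(31,)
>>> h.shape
(29, 31, 13, 31)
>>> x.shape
(13, 31, 29)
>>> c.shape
(29, 31)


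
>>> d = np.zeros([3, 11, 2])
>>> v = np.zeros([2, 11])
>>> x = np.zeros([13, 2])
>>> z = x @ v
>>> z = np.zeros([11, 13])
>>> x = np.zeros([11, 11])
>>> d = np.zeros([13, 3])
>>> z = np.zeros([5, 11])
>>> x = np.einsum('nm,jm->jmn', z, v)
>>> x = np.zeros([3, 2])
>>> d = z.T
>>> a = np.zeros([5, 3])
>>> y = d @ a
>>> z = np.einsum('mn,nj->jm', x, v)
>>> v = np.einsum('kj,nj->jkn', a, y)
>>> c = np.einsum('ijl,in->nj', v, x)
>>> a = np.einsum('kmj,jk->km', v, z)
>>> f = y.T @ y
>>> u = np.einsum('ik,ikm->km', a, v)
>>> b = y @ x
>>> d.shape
(11, 5)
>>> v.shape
(3, 5, 11)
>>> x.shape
(3, 2)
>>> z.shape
(11, 3)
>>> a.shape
(3, 5)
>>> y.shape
(11, 3)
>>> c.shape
(2, 5)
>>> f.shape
(3, 3)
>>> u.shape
(5, 11)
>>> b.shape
(11, 2)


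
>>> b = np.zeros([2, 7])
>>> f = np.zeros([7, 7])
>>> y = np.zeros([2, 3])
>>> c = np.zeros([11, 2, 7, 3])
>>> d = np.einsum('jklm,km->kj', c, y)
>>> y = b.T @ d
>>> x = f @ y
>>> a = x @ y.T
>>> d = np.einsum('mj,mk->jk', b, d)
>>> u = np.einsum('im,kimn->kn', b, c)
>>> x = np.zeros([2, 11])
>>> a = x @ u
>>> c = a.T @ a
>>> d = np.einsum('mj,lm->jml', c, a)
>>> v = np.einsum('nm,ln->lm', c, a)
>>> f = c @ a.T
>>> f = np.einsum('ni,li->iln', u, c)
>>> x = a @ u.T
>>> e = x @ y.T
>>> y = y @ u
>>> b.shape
(2, 7)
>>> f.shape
(3, 3, 11)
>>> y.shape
(7, 3)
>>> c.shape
(3, 3)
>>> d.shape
(3, 3, 2)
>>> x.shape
(2, 11)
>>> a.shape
(2, 3)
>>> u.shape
(11, 3)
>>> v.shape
(2, 3)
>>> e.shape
(2, 7)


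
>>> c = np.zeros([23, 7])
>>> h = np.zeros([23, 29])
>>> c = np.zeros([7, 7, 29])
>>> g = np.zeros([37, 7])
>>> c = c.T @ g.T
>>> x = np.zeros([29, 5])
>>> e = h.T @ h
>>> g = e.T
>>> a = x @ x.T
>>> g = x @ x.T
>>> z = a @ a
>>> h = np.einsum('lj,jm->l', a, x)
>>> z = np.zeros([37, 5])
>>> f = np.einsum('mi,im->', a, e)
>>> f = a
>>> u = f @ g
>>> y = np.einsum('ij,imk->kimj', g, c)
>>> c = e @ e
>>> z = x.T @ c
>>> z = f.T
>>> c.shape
(29, 29)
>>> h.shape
(29,)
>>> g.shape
(29, 29)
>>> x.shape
(29, 5)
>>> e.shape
(29, 29)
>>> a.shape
(29, 29)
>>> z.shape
(29, 29)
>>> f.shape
(29, 29)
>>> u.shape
(29, 29)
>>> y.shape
(37, 29, 7, 29)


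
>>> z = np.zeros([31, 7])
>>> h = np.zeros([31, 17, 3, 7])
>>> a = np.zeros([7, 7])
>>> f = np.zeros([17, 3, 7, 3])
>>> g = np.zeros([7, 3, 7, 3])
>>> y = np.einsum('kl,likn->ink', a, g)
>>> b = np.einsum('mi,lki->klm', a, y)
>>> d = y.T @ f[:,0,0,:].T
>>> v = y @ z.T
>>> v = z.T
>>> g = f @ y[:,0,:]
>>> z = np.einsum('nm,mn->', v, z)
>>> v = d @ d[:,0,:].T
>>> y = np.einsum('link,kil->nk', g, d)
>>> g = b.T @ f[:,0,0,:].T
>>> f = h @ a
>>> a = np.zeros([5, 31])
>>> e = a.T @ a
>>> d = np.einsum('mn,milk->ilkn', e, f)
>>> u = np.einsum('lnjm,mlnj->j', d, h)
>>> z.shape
()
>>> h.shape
(31, 17, 3, 7)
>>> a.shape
(5, 31)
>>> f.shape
(31, 17, 3, 7)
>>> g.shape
(7, 3, 17)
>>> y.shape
(7, 7)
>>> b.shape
(3, 3, 7)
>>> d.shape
(17, 3, 7, 31)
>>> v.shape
(7, 3, 7)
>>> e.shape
(31, 31)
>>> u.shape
(7,)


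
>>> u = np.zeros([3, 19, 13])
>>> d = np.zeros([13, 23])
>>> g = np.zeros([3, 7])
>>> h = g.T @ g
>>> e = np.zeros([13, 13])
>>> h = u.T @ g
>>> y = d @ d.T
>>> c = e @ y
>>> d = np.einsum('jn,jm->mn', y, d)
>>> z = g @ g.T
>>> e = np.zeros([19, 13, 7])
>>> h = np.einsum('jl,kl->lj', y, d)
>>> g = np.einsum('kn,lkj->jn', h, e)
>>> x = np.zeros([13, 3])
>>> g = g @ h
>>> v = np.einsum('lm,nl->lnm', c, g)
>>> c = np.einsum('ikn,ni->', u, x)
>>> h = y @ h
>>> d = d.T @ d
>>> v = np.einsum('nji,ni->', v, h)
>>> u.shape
(3, 19, 13)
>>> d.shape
(13, 13)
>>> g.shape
(7, 13)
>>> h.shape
(13, 13)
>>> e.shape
(19, 13, 7)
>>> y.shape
(13, 13)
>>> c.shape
()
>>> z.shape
(3, 3)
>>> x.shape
(13, 3)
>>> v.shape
()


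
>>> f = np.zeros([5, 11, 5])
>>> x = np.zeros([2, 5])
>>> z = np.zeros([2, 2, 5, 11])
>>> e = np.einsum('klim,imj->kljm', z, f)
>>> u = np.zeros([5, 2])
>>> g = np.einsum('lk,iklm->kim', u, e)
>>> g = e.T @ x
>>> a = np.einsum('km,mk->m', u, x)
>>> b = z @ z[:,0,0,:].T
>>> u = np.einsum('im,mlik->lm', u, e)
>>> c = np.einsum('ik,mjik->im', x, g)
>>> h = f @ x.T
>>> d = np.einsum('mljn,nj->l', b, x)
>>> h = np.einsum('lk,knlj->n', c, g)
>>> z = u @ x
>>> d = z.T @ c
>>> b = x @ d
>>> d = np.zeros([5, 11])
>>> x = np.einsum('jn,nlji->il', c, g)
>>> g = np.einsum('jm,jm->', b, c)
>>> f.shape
(5, 11, 5)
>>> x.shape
(5, 5)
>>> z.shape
(2, 5)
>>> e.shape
(2, 2, 5, 11)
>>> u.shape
(2, 2)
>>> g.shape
()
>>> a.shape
(2,)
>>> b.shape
(2, 11)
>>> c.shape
(2, 11)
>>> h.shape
(5,)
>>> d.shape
(5, 11)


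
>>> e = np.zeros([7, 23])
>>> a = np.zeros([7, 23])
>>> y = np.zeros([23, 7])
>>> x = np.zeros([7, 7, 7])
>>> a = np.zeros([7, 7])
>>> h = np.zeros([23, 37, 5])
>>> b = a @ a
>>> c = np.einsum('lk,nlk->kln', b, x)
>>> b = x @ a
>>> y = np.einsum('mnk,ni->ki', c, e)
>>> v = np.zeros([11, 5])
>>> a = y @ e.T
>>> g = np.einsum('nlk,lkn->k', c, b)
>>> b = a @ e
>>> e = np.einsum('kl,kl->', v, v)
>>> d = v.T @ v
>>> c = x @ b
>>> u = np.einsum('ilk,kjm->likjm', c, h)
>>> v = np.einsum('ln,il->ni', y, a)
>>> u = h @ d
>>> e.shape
()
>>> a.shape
(7, 7)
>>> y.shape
(7, 23)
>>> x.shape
(7, 7, 7)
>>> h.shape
(23, 37, 5)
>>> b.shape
(7, 23)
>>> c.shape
(7, 7, 23)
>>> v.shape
(23, 7)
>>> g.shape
(7,)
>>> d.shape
(5, 5)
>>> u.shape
(23, 37, 5)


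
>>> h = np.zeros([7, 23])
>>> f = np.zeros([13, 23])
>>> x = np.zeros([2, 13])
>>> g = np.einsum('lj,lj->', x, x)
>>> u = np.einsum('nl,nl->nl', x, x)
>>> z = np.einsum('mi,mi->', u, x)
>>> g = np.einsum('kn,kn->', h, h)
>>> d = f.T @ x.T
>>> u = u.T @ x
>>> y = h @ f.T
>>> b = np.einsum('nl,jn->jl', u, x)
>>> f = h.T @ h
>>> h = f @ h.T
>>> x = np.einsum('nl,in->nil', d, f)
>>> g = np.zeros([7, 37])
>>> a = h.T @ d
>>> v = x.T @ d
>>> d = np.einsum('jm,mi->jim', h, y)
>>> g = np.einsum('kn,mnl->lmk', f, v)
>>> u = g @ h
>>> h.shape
(23, 7)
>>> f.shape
(23, 23)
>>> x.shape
(23, 23, 2)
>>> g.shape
(2, 2, 23)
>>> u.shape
(2, 2, 7)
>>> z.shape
()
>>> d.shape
(23, 13, 7)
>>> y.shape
(7, 13)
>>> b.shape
(2, 13)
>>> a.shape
(7, 2)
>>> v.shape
(2, 23, 2)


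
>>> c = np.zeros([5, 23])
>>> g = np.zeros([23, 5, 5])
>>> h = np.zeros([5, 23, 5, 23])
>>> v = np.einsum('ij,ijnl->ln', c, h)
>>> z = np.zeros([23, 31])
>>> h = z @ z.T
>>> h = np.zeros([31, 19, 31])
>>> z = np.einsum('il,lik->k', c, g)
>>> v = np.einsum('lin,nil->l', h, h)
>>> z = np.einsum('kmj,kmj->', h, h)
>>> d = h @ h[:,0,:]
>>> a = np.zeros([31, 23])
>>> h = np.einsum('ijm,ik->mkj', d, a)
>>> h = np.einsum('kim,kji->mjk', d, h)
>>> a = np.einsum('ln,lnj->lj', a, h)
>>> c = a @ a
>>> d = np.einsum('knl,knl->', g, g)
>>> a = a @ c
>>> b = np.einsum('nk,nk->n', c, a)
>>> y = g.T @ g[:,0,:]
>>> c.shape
(31, 31)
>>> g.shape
(23, 5, 5)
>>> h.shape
(31, 23, 31)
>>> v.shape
(31,)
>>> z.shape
()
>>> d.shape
()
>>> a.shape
(31, 31)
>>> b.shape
(31,)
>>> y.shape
(5, 5, 5)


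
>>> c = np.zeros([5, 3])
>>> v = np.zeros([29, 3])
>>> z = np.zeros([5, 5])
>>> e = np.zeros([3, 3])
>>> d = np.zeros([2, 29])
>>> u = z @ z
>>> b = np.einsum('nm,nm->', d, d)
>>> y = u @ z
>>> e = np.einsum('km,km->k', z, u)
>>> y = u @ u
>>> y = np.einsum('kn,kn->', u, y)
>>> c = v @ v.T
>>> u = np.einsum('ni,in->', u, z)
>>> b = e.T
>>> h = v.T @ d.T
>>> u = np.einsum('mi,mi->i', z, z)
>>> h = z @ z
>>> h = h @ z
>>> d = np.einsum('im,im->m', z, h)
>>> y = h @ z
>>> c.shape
(29, 29)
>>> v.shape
(29, 3)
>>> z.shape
(5, 5)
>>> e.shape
(5,)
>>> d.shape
(5,)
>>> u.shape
(5,)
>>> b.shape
(5,)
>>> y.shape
(5, 5)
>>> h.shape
(5, 5)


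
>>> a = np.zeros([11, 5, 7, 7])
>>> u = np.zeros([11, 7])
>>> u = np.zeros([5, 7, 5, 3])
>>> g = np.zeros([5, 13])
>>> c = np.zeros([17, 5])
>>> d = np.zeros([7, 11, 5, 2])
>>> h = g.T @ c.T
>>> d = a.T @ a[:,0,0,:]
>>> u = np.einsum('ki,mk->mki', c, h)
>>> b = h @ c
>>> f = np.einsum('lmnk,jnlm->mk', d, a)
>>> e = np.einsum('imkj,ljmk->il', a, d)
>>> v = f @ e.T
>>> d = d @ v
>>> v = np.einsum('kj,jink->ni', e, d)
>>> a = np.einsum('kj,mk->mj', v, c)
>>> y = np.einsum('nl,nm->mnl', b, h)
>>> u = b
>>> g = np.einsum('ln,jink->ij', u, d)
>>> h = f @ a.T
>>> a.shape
(17, 7)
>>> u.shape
(13, 5)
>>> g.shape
(7, 7)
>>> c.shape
(17, 5)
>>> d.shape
(7, 7, 5, 11)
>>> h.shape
(7, 17)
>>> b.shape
(13, 5)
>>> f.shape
(7, 7)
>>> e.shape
(11, 7)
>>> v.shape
(5, 7)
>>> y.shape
(17, 13, 5)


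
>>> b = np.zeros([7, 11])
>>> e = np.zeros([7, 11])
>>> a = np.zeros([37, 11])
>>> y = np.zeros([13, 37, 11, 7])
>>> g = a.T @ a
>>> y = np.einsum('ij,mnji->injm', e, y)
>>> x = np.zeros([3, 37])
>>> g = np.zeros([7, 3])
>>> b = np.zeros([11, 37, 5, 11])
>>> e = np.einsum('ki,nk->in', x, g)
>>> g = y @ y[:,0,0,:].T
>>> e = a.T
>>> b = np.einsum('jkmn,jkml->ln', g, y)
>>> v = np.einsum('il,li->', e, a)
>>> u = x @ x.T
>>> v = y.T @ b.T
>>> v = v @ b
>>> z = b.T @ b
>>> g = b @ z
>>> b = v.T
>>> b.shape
(7, 37, 11, 13)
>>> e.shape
(11, 37)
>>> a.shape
(37, 11)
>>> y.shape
(7, 37, 11, 13)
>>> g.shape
(13, 7)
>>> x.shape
(3, 37)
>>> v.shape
(13, 11, 37, 7)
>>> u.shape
(3, 3)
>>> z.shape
(7, 7)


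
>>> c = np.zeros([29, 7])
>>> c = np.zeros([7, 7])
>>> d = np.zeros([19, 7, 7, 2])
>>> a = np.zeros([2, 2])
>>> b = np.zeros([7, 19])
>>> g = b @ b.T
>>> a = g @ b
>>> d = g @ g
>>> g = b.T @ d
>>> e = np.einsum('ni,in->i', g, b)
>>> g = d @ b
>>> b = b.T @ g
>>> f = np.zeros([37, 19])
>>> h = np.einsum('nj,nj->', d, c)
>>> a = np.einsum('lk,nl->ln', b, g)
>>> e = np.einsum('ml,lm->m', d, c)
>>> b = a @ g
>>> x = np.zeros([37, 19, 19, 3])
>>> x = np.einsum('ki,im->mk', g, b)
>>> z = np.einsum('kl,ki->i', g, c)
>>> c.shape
(7, 7)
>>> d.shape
(7, 7)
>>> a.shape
(19, 7)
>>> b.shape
(19, 19)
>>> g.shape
(7, 19)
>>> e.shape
(7,)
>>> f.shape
(37, 19)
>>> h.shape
()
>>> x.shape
(19, 7)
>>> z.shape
(7,)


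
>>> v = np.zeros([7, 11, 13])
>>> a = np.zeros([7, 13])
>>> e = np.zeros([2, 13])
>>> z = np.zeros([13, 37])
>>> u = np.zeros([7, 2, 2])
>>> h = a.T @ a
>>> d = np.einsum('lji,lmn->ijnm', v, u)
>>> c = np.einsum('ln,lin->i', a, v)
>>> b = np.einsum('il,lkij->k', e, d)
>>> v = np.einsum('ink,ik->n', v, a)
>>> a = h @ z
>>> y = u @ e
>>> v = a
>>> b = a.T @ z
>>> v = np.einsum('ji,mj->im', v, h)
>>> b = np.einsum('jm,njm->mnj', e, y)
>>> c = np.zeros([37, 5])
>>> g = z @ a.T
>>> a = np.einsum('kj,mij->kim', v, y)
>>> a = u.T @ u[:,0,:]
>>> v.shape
(37, 13)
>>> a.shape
(2, 2, 2)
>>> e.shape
(2, 13)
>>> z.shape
(13, 37)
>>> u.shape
(7, 2, 2)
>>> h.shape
(13, 13)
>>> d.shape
(13, 11, 2, 2)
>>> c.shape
(37, 5)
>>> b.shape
(13, 7, 2)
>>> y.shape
(7, 2, 13)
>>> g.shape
(13, 13)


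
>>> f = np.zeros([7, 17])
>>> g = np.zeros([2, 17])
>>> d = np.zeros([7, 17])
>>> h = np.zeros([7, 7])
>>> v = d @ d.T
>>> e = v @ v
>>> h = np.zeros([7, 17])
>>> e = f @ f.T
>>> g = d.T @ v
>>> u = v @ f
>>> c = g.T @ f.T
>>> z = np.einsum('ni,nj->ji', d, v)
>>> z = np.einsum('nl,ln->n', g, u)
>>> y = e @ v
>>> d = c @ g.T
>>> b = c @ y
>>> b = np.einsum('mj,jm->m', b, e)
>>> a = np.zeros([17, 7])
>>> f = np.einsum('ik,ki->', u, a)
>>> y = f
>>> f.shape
()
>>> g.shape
(17, 7)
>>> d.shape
(7, 17)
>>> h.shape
(7, 17)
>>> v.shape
(7, 7)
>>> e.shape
(7, 7)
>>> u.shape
(7, 17)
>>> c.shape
(7, 7)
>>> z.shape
(17,)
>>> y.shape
()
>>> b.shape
(7,)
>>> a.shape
(17, 7)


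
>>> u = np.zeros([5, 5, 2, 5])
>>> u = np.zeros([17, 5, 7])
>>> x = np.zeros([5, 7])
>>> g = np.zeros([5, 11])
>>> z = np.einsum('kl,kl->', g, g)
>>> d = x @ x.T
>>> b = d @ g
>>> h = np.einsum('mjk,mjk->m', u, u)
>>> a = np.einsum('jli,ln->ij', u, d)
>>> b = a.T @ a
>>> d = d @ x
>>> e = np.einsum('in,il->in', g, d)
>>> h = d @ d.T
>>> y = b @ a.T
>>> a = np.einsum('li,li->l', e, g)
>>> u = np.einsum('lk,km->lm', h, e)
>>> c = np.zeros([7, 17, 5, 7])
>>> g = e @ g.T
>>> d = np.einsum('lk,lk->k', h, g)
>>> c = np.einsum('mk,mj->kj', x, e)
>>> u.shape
(5, 11)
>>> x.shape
(5, 7)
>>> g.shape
(5, 5)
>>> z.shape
()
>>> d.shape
(5,)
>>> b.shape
(17, 17)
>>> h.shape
(5, 5)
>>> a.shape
(5,)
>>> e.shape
(5, 11)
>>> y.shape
(17, 7)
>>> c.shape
(7, 11)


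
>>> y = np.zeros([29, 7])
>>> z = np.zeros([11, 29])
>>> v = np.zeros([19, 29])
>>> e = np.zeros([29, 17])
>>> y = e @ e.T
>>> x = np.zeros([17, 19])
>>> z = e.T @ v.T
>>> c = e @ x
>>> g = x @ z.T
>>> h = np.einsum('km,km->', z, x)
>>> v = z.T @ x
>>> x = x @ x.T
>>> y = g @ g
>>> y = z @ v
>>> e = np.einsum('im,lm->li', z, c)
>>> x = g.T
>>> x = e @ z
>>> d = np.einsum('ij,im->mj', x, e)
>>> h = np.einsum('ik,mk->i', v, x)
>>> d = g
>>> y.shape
(17, 19)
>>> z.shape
(17, 19)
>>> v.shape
(19, 19)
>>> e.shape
(29, 17)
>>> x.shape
(29, 19)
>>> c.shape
(29, 19)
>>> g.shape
(17, 17)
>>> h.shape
(19,)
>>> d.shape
(17, 17)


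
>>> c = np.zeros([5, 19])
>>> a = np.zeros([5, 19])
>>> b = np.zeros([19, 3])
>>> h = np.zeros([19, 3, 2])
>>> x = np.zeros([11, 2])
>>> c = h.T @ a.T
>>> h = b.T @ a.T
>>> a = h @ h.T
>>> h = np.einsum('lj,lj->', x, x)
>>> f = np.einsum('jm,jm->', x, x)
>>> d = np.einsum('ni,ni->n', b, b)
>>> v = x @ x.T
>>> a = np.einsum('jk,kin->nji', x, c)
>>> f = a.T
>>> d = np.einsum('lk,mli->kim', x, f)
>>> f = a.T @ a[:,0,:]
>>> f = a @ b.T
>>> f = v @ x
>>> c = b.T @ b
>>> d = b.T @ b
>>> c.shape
(3, 3)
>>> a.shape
(5, 11, 3)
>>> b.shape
(19, 3)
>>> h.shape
()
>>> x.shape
(11, 2)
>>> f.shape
(11, 2)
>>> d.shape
(3, 3)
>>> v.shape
(11, 11)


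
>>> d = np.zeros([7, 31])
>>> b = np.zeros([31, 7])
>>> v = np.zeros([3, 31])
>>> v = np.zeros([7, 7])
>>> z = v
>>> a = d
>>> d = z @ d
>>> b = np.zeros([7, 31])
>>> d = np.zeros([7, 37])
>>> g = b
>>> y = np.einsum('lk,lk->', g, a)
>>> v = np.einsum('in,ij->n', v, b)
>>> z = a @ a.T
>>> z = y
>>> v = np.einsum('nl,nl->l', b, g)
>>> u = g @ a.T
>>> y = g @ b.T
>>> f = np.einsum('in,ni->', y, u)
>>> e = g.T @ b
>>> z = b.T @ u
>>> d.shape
(7, 37)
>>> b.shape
(7, 31)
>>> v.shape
(31,)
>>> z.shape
(31, 7)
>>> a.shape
(7, 31)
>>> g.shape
(7, 31)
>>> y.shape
(7, 7)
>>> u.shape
(7, 7)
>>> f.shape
()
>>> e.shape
(31, 31)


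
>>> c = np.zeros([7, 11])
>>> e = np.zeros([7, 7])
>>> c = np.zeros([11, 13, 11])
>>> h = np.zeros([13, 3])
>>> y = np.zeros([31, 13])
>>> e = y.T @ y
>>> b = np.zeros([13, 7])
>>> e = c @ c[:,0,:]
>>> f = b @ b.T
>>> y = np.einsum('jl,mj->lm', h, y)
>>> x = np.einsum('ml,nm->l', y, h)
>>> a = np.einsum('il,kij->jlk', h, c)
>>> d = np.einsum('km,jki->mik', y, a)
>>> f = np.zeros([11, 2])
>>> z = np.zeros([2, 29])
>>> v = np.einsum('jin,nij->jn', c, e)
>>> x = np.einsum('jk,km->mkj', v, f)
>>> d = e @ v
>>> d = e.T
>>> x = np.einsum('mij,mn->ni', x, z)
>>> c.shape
(11, 13, 11)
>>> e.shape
(11, 13, 11)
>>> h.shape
(13, 3)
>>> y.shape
(3, 31)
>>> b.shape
(13, 7)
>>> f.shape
(11, 2)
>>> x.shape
(29, 11)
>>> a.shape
(11, 3, 11)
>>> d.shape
(11, 13, 11)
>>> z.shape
(2, 29)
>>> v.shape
(11, 11)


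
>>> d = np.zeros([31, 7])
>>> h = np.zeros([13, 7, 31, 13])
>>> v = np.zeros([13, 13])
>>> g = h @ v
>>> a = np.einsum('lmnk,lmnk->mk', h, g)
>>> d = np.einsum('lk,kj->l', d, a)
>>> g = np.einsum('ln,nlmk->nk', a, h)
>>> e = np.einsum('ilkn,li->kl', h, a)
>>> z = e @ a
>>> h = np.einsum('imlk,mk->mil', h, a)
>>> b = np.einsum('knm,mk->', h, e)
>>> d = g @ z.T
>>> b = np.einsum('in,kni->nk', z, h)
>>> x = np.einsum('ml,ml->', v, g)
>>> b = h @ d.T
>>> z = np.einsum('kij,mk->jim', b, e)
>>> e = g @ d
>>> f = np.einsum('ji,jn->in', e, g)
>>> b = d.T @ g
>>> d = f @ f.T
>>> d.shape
(31, 31)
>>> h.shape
(7, 13, 31)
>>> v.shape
(13, 13)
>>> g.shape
(13, 13)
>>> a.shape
(7, 13)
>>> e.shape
(13, 31)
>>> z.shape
(13, 13, 31)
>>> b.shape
(31, 13)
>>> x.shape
()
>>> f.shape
(31, 13)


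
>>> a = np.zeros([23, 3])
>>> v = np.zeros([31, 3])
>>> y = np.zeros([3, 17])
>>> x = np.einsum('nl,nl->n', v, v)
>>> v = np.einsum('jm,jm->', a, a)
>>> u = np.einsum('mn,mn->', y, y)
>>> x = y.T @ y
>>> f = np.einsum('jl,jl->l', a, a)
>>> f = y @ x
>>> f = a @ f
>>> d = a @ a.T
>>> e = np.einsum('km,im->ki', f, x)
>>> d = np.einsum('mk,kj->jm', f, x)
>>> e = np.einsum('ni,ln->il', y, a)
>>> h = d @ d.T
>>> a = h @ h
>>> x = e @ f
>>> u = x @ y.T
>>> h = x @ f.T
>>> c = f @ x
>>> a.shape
(17, 17)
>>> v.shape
()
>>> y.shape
(3, 17)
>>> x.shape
(17, 17)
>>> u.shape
(17, 3)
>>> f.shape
(23, 17)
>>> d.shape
(17, 23)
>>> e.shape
(17, 23)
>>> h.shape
(17, 23)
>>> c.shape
(23, 17)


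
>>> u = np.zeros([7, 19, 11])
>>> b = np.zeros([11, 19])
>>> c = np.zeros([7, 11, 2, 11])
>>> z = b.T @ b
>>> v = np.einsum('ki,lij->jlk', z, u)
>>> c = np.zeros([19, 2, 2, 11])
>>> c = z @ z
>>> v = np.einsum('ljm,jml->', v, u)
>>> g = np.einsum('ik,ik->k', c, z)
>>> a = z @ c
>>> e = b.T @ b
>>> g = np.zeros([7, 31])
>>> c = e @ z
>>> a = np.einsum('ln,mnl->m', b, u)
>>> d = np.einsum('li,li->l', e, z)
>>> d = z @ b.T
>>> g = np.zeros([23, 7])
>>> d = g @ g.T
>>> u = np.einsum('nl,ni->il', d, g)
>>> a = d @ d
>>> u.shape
(7, 23)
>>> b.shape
(11, 19)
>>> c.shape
(19, 19)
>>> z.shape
(19, 19)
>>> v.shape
()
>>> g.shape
(23, 7)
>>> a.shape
(23, 23)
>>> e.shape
(19, 19)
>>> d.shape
(23, 23)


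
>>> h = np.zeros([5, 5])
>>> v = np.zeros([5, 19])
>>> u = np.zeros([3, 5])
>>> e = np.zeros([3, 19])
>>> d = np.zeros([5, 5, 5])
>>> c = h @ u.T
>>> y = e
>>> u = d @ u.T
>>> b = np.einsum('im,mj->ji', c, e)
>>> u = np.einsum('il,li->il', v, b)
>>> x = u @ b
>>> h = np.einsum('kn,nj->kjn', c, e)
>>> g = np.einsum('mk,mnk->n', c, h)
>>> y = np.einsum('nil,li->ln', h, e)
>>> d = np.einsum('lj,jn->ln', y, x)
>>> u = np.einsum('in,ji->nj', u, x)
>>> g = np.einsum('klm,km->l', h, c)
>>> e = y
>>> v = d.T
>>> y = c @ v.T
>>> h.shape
(5, 19, 3)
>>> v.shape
(5, 3)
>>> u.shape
(19, 5)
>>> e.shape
(3, 5)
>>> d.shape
(3, 5)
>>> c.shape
(5, 3)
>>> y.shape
(5, 5)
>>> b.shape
(19, 5)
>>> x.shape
(5, 5)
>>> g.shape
(19,)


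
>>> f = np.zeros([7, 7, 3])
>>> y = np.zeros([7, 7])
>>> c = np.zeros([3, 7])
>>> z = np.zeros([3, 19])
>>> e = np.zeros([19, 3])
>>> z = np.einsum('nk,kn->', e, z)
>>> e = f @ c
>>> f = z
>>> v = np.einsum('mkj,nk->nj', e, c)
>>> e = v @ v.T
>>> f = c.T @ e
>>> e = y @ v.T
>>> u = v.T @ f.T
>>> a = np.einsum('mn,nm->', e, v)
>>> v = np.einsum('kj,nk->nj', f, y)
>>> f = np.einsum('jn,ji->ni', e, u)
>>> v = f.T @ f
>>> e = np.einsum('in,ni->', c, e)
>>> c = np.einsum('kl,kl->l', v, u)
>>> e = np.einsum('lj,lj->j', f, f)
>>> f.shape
(3, 7)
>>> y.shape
(7, 7)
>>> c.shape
(7,)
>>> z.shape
()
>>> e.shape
(7,)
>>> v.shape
(7, 7)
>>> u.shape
(7, 7)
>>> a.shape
()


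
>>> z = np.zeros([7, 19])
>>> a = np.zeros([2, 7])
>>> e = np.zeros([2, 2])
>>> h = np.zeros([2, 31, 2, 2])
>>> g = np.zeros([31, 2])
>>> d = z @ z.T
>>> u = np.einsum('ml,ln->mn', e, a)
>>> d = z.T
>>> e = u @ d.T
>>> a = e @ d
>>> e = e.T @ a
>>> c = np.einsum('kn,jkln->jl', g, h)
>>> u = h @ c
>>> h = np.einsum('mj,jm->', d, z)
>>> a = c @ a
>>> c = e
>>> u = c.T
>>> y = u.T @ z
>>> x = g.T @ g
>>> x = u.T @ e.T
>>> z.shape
(7, 19)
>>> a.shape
(2, 7)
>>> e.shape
(19, 7)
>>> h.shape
()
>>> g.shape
(31, 2)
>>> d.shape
(19, 7)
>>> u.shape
(7, 19)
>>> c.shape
(19, 7)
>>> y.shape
(19, 19)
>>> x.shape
(19, 19)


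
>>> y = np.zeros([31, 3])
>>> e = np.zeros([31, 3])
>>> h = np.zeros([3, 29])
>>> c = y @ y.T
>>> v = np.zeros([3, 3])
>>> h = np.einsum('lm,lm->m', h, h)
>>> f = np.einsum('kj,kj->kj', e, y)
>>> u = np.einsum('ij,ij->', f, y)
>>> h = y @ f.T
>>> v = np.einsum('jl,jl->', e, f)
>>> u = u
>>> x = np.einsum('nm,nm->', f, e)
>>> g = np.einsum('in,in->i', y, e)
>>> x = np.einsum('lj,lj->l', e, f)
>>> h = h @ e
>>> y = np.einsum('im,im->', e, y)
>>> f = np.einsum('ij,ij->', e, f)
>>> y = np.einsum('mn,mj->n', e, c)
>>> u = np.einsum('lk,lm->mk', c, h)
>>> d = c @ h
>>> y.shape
(3,)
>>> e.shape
(31, 3)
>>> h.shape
(31, 3)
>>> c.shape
(31, 31)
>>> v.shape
()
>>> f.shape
()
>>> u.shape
(3, 31)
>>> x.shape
(31,)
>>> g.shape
(31,)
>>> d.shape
(31, 3)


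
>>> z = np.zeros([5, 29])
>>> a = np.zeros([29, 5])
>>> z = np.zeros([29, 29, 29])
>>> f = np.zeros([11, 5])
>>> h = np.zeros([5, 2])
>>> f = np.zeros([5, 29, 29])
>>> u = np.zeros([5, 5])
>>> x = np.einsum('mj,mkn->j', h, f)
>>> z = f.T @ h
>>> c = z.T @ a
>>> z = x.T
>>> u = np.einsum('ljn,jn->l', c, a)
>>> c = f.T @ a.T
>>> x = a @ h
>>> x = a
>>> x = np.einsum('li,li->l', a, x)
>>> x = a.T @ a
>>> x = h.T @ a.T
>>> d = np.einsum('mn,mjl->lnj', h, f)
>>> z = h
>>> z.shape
(5, 2)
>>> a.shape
(29, 5)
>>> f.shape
(5, 29, 29)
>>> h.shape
(5, 2)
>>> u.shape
(2,)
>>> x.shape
(2, 29)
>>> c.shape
(29, 29, 29)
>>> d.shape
(29, 2, 29)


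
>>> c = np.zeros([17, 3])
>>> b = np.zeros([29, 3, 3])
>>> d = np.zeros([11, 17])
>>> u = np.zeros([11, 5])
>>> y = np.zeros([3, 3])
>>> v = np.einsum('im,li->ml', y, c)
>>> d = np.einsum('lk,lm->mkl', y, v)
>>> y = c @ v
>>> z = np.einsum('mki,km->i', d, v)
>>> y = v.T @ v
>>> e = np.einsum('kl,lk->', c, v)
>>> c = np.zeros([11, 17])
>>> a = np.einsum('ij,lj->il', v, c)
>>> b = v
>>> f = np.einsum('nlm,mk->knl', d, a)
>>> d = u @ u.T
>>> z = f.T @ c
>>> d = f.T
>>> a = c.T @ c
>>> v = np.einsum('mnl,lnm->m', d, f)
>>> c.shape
(11, 17)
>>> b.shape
(3, 17)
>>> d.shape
(3, 17, 11)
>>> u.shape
(11, 5)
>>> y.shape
(17, 17)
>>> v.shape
(3,)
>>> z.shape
(3, 17, 17)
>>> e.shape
()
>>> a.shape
(17, 17)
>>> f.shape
(11, 17, 3)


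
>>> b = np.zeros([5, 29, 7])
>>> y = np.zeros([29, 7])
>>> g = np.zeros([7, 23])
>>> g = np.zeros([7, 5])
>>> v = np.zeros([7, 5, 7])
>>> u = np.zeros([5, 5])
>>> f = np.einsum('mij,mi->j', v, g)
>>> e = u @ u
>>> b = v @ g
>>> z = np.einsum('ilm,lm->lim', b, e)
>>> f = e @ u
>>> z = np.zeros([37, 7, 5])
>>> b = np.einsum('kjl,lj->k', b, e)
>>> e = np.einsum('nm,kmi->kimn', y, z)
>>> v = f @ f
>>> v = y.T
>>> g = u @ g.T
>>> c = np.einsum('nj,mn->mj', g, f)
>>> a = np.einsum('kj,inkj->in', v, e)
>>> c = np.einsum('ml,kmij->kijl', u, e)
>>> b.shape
(7,)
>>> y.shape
(29, 7)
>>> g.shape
(5, 7)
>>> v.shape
(7, 29)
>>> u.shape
(5, 5)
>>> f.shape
(5, 5)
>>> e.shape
(37, 5, 7, 29)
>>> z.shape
(37, 7, 5)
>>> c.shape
(37, 7, 29, 5)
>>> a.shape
(37, 5)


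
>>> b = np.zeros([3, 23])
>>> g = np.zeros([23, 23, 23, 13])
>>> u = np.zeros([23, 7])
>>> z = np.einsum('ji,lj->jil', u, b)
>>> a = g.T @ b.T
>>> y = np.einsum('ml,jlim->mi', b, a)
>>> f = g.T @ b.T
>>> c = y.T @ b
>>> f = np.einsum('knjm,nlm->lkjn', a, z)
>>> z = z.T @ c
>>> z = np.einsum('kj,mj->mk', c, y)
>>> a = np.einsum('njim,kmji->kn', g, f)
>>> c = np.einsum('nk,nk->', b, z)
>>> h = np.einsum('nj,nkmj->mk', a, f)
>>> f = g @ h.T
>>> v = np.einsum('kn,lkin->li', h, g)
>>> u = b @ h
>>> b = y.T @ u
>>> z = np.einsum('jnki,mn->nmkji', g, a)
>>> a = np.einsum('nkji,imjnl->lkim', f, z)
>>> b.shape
(23, 13)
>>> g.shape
(23, 23, 23, 13)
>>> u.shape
(3, 13)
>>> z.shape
(23, 7, 23, 23, 13)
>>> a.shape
(13, 23, 23, 7)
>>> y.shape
(3, 23)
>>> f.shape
(23, 23, 23, 23)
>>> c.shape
()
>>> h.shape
(23, 13)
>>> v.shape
(23, 23)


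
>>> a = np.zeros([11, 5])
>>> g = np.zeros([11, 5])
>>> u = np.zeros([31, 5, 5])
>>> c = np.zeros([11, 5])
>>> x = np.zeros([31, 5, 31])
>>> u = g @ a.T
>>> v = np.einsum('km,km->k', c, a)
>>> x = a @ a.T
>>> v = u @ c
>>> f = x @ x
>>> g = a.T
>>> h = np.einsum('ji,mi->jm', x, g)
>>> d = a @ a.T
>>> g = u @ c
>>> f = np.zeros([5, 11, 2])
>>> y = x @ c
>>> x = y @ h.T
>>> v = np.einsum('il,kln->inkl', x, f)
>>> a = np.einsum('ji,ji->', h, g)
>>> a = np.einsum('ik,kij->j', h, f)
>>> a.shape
(2,)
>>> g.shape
(11, 5)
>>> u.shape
(11, 11)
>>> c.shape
(11, 5)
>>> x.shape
(11, 11)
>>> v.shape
(11, 2, 5, 11)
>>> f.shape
(5, 11, 2)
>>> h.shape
(11, 5)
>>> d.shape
(11, 11)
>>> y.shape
(11, 5)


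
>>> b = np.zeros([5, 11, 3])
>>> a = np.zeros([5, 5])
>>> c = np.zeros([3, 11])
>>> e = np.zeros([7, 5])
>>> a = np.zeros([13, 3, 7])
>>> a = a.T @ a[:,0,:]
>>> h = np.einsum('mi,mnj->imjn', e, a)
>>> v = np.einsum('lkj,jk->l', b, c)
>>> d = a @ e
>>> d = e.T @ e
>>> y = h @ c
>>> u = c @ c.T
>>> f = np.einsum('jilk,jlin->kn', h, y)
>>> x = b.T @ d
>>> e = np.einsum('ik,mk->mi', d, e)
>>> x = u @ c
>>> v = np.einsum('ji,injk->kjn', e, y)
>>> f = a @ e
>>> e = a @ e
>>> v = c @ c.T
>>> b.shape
(5, 11, 3)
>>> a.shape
(7, 3, 7)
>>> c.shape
(3, 11)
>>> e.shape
(7, 3, 5)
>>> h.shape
(5, 7, 7, 3)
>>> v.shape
(3, 3)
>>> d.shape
(5, 5)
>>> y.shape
(5, 7, 7, 11)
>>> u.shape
(3, 3)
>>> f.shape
(7, 3, 5)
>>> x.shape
(3, 11)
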